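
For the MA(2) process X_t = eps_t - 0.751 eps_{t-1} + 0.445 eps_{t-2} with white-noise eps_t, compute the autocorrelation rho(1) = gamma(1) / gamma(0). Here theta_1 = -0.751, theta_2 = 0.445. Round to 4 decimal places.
\rho(1) = -0.6159

For an MA(q) process with theta_0 = 1, the autocovariance is
  gamma(k) = sigma^2 * sum_{i=0..q-k} theta_i * theta_{i+k},
and rho(k) = gamma(k) / gamma(0). Sigma^2 cancels.
  numerator   = (1)*(-0.751) + (-0.751)*(0.445) = -1.085195.
  denominator = (1)^2 + (-0.751)^2 + (0.445)^2 = 1.762026.
  rho(1) = -1.085195 / 1.762026 = -0.6159.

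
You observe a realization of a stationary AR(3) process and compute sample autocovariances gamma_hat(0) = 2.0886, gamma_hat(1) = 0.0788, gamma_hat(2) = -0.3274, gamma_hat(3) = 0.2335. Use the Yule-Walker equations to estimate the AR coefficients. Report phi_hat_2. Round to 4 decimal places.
\hat\phi_{2} = -0.1640

The Yule-Walker equations for an AR(p) process read, in matrix form,
  Gamma_p phi = r_p,   with   (Gamma_p)_{ij} = gamma(|i - j|),
                       (r_p)_i = gamma(i),   i,j = 1..p.
Substitute the sample gammas (Toeplitz matrix and right-hand side of size 3):
  Gamma_p = [[2.0886, 0.0788, -0.3274], [0.0788, 2.0886, 0.0788], [-0.3274, 0.0788, 2.0886]]
  r_p     = [0.0788, -0.3274, 0.2335]
Written out (R1..R3):
  (R1) 2.0886 phi_1 + 0.0788 phi_2 - 0.3274 phi_3 = 0.0788
  (R2) 0.0788 phi_1 + 2.0886 phi_2 + 0.0788 phi_3 = -0.3274
  (R3) -0.3274 phi_1 + 0.0788 phi_2 + 2.0886 phi_3 = 0.2335
Gaussian elimination:
  R2 <- R2 - (0.0788/2.0886) R1 = R2 - (0.037729) R1:  2.085627 phi_2 + 0.091152 phi_3 = -0.330373
  R3 <- R3 - (-0.3274/2.0886) R1 = R3 - (-0.156756) R1:  0.091152 phi_2 + 2.037278 phi_3 = 0.245852
  R3 <- R3 - (0.091152/2.085627) R2 = R3 - (0.043705) R2:  2.033294 phi_3 = 0.260291
Back-substitution:
  phi_hat_3 = 0.260291 / 2.033294 = 0.128015
  phi_hat_2 = (-0.330373 - (0.091152)(0.128015)) / 2.085627 = -0.164
  phi_hat_1 = (0.0788 - (0.0788)(-0.164) - (-0.3274)(0.128015)) / 2.0886 = 0.063983
So phi_hat = [0.0640, -0.1640, 0.1280].
Therefore phi_hat_2 = -0.1640.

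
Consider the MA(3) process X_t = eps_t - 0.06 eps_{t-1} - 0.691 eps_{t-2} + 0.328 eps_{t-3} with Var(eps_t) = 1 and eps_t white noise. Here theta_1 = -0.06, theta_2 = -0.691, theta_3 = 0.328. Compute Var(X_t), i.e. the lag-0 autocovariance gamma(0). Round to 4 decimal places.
\gamma(0) = 1.5887

For an MA(q) process X_t = eps_t + sum_i theta_i eps_{t-i} with
Var(eps_t) = sigma^2, the variance is
  gamma(0) = sigma^2 * (1 + sum_i theta_i^2).
  sum_i theta_i^2 = (-0.06)^2 + (-0.691)^2 + (0.328)^2 = 0.0036 + 0.477481 + 0.107584 = 0.588665.
  gamma(0) = 1 * (1 + 0.588665) = 1 * 1.588665 = 1.588665, which rounds to 1.5887.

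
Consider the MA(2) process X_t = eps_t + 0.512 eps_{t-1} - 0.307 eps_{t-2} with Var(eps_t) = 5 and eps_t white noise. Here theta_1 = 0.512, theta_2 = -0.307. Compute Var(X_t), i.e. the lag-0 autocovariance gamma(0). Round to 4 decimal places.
\gamma(0) = 6.7820

For an MA(q) process X_t = eps_t + sum_i theta_i eps_{t-i} with
Var(eps_t) = sigma^2, the variance is
  gamma(0) = sigma^2 * (1 + sum_i theta_i^2).
  sum_i theta_i^2 = (0.512)^2 + (-0.307)^2 = 0.262144 + 0.094249 = 0.356393.
  gamma(0) = 5 * (1 + 0.356393) = 5 * 1.356393 = 6.781965, which rounds to 6.7820.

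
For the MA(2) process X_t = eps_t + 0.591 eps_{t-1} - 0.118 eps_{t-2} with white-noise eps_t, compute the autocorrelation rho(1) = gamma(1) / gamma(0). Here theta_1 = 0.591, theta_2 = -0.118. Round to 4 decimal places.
\rho(1) = 0.3824

For an MA(q) process with theta_0 = 1, the autocovariance is
  gamma(k) = sigma^2 * sum_{i=0..q-k} theta_i * theta_{i+k},
and rho(k) = gamma(k) / gamma(0). Sigma^2 cancels.
  numerator   = (1)*(0.591) + (0.591)*(-0.118) = 0.521262.
  denominator = (1)^2 + (0.591)^2 + (-0.118)^2 = 1.363205.
  rho(1) = 0.521262 / 1.363205 = 0.3824.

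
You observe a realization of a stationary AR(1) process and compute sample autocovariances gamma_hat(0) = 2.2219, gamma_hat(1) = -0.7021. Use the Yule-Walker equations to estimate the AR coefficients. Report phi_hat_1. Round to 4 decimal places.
\hat\phi_{1} = -0.3160

The Yule-Walker equations for an AR(p) process read, in matrix form,
  Gamma_p phi = r_p,   with   (Gamma_p)_{ij} = gamma(|i - j|),
                       (r_p)_i = gamma(i),   i,j = 1..p.
Substitute the sample gammas (Toeplitz matrix and right-hand side of size 1):
  Gamma_p = [[2.2219]]
  r_p     = [-0.7021]
With p = 1 this is the single equation gamma(0) phi_1 = gamma(1):
  phi_hat_1 = gamma(1) / gamma(0) = -0.7021 / 2.2219 = -0.3160.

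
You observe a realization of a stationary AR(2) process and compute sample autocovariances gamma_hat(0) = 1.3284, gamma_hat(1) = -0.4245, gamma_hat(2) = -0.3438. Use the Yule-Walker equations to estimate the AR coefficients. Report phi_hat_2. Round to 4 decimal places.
\hat\phi_{2} = -0.4020

The Yule-Walker equations for an AR(p) process read, in matrix form,
  Gamma_p phi = r_p,   with   (Gamma_p)_{ij} = gamma(|i - j|),
                       (r_p)_i = gamma(i),   i,j = 1..p.
Substitute the sample gammas (Toeplitz matrix and right-hand side of size 2):
  Gamma_p = [[1.3284, -0.4245], [-0.4245, 1.3284]]
  r_p     = [-0.4245, -0.3438]
Written out:
  1.3284 phi_1 - 0.4245 phi_2 = -0.4245
  -0.4245 phi_1 + 1.3284 phi_2 = -0.3438
Solve by Cramer's rule:
  det = gamma(0)^2 - gamma(1)^2 = (1.3284)^2 - (-0.4245)^2 = 1.76464656 - 0.18020025 = 1.58444631
  phi_hat_1 = [gamma(1) gamma(0) - gamma(1) gamma(2)] / det = [(-0.4245)(1.3284) - (-0.4245)(-0.3438)] / 1.58444631 = -0.7098489 / 1.58444631 = -0.448
  phi_hat_2 = [gamma(0) gamma(2) - gamma(1)^2] / det = [(1.3284)(-0.3438) - (-0.4245)^2] / 1.58444631 = -0.63690417 / 1.58444631 = -0.402
So phi_hat = [-0.4480, -0.4020].
Therefore phi_hat_2 = -0.4020.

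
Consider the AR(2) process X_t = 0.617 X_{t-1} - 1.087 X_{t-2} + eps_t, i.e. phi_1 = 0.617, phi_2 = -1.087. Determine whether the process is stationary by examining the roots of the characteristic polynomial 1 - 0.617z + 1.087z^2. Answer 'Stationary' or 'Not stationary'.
\text{Not stationary}

The AR(p) characteristic polynomial is P(z) = 1 - 0.617z + 1.087z^2.
Stationarity requires all roots to lie outside the unit circle, i.e. |z| > 1 for every root.
Set 1 + (-0.617) z + (1.087) z^2 = 0, i.e. a z^2 + b z + c = 0 with a = 1.087, b = -0.617, c = 1.
Discriminant D = b^2 - 4ac = (-0.617)^2 - 4*(1.087)*1 = 0.380689 - (4.348) = -3.967311.
D < 0, so the roots are the complex-conjugate pair z = (-b +/- i sqrt(-D)) / (2a) = 0.2838 +/- 0.9162i.
For a conjugate pair |z|^2 = z * conj(z) = (product of roots) = c/a = 1/(1.087) = 0.919963, so |z| = sqrt(0.919963) = 0.9591 for both roots.
Moduli of all roots: 0.9591, 0.9591.
All moduli strictly greater than 1? No.
Verdict: Not stationary.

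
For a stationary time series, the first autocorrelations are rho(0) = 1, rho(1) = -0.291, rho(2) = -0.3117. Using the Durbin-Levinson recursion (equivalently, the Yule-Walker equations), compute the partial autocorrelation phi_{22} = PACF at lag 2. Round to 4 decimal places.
\phi_{22} = -0.4331

The PACF at lag k is phi_{kk}, the last component of the solution
to the Yule-Walker system G_k phi = r_k where
  (G_k)_{ij} = rho(|i - j|), (r_k)_i = rho(i), i,j = 1..k.
Equivalently, Durbin-Levinson gives phi_{kk} iteratively:
  phi_{11} = rho(1)
  phi_{kk} = [rho(k) - sum_{j=1..k-1} phi_{k-1,j} rho(k-j)]
            / [1 - sum_{j=1..k-1} phi_{k-1,j} rho(j)],
  phi_{k,j} = phi_{k-1,j} - phi_{kk} phi_{k-1,k-j},  j = 1..k-1.
Step k = 1:
  phi_11 = rho(1) = -0.291.
Step k = 2:
  phi_22 = [rho(2) - phi_11 rho(1)] / [1 - phi_11 rho(1)] = [-0.3117 - (-0.291)(-0.291)] / [1 - (-0.291)(-0.291)]
         = -0.396381 / 0.915319 = -0.4331.
Therefore phi_{22} = -0.4331.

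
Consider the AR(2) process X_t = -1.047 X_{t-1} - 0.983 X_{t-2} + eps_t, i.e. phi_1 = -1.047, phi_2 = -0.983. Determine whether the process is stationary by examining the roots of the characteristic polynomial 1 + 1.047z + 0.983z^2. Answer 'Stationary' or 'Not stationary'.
\text{Stationary}

The AR(p) characteristic polynomial is P(z) = 1 + 1.047z + 0.983z^2.
Stationarity requires all roots to lie outside the unit circle, i.e. |z| > 1 for every root.
Set 1 + (1.047) z + (0.983) z^2 = 0, i.e. a z^2 + b z + c = 0 with a = 0.983, b = 1.047, c = 1.
Discriminant D = b^2 - 4ac = (1.047)^2 - 4*(0.983)*1 = 1.096209 - (3.932) = -2.835791.
D < 0, so the roots are the complex-conjugate pair z = (-b +/- i sqrt(-D)) / (2a) = -0.5326 +/- 0.8566i.
For a conjugate pair |z|^2 = z * conj(z) = (product of roots) = c/a = 1/(0.983) = 1.017294, so |z| = sqrt(1.017294) = 1.0086 for both roots.
Moduli of all roots: 1.0086, 1.0086.
All moduli strictly greater than 1? Yes.
Verdict: Stationary.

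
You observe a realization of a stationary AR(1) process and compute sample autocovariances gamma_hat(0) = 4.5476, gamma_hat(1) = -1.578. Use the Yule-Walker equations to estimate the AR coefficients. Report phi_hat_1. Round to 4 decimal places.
\hat\phi_{1} = -0.3470

The Yule-Walker equations for an AR(p) process read, in matrix form,
  Gamma_p phi = r_p,   with   (Gamma_p)_{ij} = gamma(|i - j|),
                       (r_p)_i = gamma(i),   i,j = 1..p.
Substitute the sample gammas (Toeplitz matrix and right-hand side of size 1):
  Gamma_p = [[4.5476]]
  r_p     = [-1.578]
With p = 1 this is the single equation gamma(0) phi_1 = gamma(1):
  phi_hat_1 = gamma(1) / gamma(0) = -1.578 / 4.5476 = -0.3470.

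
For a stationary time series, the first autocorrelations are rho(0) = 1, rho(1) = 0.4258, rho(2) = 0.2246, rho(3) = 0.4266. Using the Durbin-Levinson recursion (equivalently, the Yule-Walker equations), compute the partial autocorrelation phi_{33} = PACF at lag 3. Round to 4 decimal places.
\phi_{33} = 0.3840

The PACF at lag k is phi_{kk}, the last component of the solution
to the Yule-Walker system G_k phi = r_k where
  (G_k)_{ij} = rho(|i - j|), (r_k)_i = rho(i), i,j = 1..k.
Equivalently, Durbin-Levinson gives phi_{kk} iteratively:
  phi_{11} = rho(1)
  phi_{kk} = [rho(k) - sum_{j=1..k-1} phi_{k-1,j} rho(k-j)]
            / [1 - sum_{j=1..k-1} phi_{k-1,j} rho(j)],
  phi_{k,j} = phi_{k-1,j} - phi_{kk} phi_{k-1,k-j},  j = 1..k-1.
Step k = 1:
  phi_11 = rho(1) = 0.4258.
Step k = 2:
  phi_22 = [rho(2) - phi_11 rho(1)] / [1 - phi_11 rho(1)] = [0.2246 - (0.4258)(0.4258)] / [1 - (0.4258)(0.4258)]
         = 0.04329436 / 0.81869436 = 0.052882.
  Update: phi_21 = phi_11 - phi_22 phi_11 = 0.4258 - (0.052882)(0.4258) = 0.403283.
Step k = 3:
  phi_33 = [rho(3) - phi_21 rho(2) - phi_22 rho(1)] / [1 - phi_21 rho(1) - phi_22 rho(2)]
    numerator   = 0.4266 - (0.403283)(0.2246) - (0.052882)(0.4258) = 0.31350545
    denominator = 1 - (0.403283)(0.4258) - (0.052882)(0.2246) = 0.81640486
  phi_33 = 0.31350545 / 0.81640486 = 0.384.
Therefore phi_{33} = 0.3840.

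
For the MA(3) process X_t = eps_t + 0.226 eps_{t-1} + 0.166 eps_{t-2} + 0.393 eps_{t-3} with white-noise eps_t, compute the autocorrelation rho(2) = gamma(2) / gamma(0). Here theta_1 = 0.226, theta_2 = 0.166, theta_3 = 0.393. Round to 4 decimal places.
\rho(2) = 0.2067

For an MA(q) process with theta_0 = 1, the autocovariance is
  gamma(k) = sigma^2 * sum_{i=0..q-k} theta_i * theta_{i+k},
and rho(k) = gamma(k) / gamma(0). Sigma^2 cancels.
  numerator   = (1)*(0.166) + (0.226)*(0.393) = 0.254818.
  denominator = (1)^2 + (0.226)^2 + (0.166)^2 + (0.393)^2 = 1.233081.
  rho(2) = 0.254818 / 1.233081 = 0.2067.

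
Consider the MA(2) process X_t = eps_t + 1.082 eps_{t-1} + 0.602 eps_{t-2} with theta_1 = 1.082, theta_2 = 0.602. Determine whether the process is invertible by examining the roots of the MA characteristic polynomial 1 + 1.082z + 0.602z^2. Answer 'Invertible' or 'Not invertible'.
\text{Invertible}

The MA(q) characteristic polynomial is P(z) = 1 + 1.082z + 0.602z^2.
Invertibility requires all roots to lie outside the unit circle, i.e. |z| > 1 for every root.
Set 1 + (1.082) z + (0.602) z^2 = 0, i.e. a z^2 + b z + c = 0 with a = 0.602, b = 1.082, c = 1.
Discriminant D = b^2 - 4ac = (1.082)^2 - 4*(0.602)*1 = 1.170724 - (2.408) = -1.237276.
D < 0, so the roots are the complex-conjugate pair z = (-b +/- i sqrt(-D)) / (2a) = -0.8987 +/- 0.9239i.
For a conjugate pair |z|^2 = z * conj(z) = (product of roots) = c/a = 1/(0.602) = 1.66113, so |z| = sqrt(1.66113) = 1.2888 for both roots.
Moduli of all roots: 1.2888, 1.2888.
All moduli strictly greater than 1? Yes.
Verdict: Invertible.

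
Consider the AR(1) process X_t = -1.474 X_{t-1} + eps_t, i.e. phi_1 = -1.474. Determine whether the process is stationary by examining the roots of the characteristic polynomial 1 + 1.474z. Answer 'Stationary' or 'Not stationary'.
\text{Not stationary}

The AR(p) characteristic polynomial is P(z) = 1 + 1.474z.
Stationarity requires all roots to lie outside the unit circle, i.e. |z| > 1 for every root.
This is linear in z: 1 + (1.474) z = 0  =>  z = -1/(1.474) = -0.678426,  |z| = 0.678426.
Moduli of all roots: 0.6784.
All moduli strictly greater than 1? No.
Verdict: Not stationary.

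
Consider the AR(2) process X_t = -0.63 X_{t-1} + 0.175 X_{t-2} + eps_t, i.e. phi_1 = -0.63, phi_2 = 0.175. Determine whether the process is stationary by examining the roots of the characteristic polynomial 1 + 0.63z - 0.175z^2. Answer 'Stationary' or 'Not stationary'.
\text{Stationary}

The AR(p) characteristic polynomial is P(z) = 1 + 0.63z - 0.175z^2.
Stationarity requires all roots to lie outside the unit circle, i.e. |z| > 1 for every root.
Set 1 + (0.63) z + (-0.175) z^2 = 0, i.e. a z^2 + b z + c = 0 with a = -0.175, b = 0.63, c = 1.
Discriminant D = b^2 - 4ac = (0.63)^2 - 4*(-0.175)*1 = 0.3969 - (-0.7) = 1.0969.
D >= 0, so the roots are real: z = (-b +/- sqrt(D)) / (2a) = (-0.63 +/- 1.04733) / (-0.35).
  z_1 = (-0.63 + 1.04733) / (-0.35) = -1.1924,   |z_1| = 1.1924.
  z_2 = (-0.63 - 1.04733) / (-0.35) = 4.7924,   |z_2| = 4.7924.
Moduli of all roots: 1.1924, 4.7924.
All moduli strictly greater than 1? Yes.
Verdict: Stationary.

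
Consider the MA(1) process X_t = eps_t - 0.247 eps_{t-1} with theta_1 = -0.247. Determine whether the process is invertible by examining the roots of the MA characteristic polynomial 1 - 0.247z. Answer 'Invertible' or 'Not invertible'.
\text{Invertible}

The MA(q) characteristic polynomial is P(z) = 1 - 0.247z.
Invertibility requires all roots to lie outside the unit circle, i.e. |z| > 1 for every root.
This is linear in z: 1 + (-0.247) z = 0  =>  z = -1/(-0.247) = 4.048583,  |z| = 4.048583.
Moduli of all roots: 4.0486.
All moduli strictly greater than 1? Yes.
Verdict: Invertible.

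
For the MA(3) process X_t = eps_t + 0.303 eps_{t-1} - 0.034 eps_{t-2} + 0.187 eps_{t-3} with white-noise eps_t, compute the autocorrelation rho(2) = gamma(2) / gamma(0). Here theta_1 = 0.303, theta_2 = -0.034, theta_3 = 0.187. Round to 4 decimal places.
\rho(2) = 0.0201

For an MA(q) process with theta_0 = 1, the autocovariance is
  gamma(k) = sigma^2 * sum_{i=0..q-k} theta_i * theta_{i+k},
and rho(k) = gamma(k) / gamma(0). Sigma^2 cancels.
  numerator   = (1)*(-0.034) + (0.303)*(0.187) = 0.022661.
  denominator = (1)^2 + (0.303)^2 + (-0.034)^2 + (0.187)^2 = 1.127934.
  rho(2) = 0.022661 / 1.127934 = 0.0201.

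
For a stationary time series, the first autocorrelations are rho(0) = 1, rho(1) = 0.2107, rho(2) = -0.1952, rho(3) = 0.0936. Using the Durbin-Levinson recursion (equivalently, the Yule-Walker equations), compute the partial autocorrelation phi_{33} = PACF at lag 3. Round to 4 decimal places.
\phi_{33} = 0.2210

The PACF at lag k is phi_{kk}, the last component of the solution
to the Yule-Walker system G_k phi = r_k where
  (G_k)_{ij} = rho(|i - j|), (r_k)_i = rho(i), i,j = 1..k.
Equivalently, Durbin-Levinson gives phi_{kk} iteratively:
  phi_{11} = rho(1)
  phi_{kk} = [rho(k) - sum_{j=1..k-1} phi_{k-1,j} rho(k-j)]
            / [1 - sum_{j=1..k-1} phi_{k-1,j} rho(j)],
  phi_{k,j} = phi_{k-1,j} - phi_{kk} phi_{k-1,k-j},  j = 1..k-1.
Step k = 1:
  phi_11 = rho(1) = 0.2107.
Step k = 2:
  phi_22 = [rho(2) - phi_11 rho(1)] / [1 - phi_11 rho(1)] = [-0.1952 - (0.2107)(0.2107)] / [1 - (0.2107)(0.2107)]
         = -0.23959449 / 0.95560551 = -0.250725.
  Update: phi_21 = phi_11 - phi_22 phi_11 = 0.2107 - (-0.250725)(0.2107) = 0.263528.
Step k = 3:
  phi_33 = [rho(3) - phi_21 rho(2) - phi_22 rho(1)] / [1 - phi_21 rho(1) - phi_22 rho(2)]
    numerator   = 0.0936 - (0.263528)(-0.1952) - (-0.250725)(0.2107) = 0.19786845
    denominator = 1 - (0.263528)(0.2107) - (-0.250725)(-0.1952) = 0.89553311
  phi_33 = 0.19786845 / 0.89553311 = 0.221.
Therefore phi_{33} = 0.2210.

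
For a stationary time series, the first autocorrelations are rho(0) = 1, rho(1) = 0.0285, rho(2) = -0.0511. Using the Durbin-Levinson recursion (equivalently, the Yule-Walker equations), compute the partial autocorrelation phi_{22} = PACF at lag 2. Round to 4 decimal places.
\phi_{22} = -0.0520

The PACF at lag k is phi_{kk}, the last component of the solution
to the Yule-Walker system G_k phi = r_k where
  (G_k)_{ij} = rho(|i - j|), (r_k)_i = rho(i), i,j = 1..k.
Equivalently, Durbin-Levinson gives phi_{kk} iteratively:
  phi_{11} = rho(1)
  phi_{kk} = [rho(k) - sum_{j=1..k-1} phi_{k-1,j} rho(k-j)]
            / [1 - sum_{j=1..k-1} phi_{k-1,j} rho(j)],
  phi_{k,j} = phi_{k-1,j} - phi_{kk} phi_{k-1,k-j},  j = 1..k-1.
Step k = 1:
  phi_11 = rho(1) = 0.0285.
Step k = 2:
  phi_22 = [rho(2) - phi_11 rho(1)] / [1 - phi_11 rho(1)] = [-0.0511 - (0.0285)(0.0285)] / [1 - (0.0285)(0.0285)]
         = -0.05191225 / 0.99918775 = -0.052.
Therefore phi_{22} = -0.0520.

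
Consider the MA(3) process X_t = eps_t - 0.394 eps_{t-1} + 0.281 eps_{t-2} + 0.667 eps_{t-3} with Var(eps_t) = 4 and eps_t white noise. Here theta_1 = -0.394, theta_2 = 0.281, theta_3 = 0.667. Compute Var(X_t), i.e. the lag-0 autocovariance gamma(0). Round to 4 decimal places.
\gamma(0) = 6.7163

For an MA(q) process X_t = eps_t + sum_i theta_i eps_{t-i} with
Var(eps_t) = sigma^2, the variance is
  gamma(0) = sigma^2 * (1 + sum_i theta_i^2).
  sum_i theta_i^2 = (-0.394)^2 + (0.281)^2 + (0.667)^2 = 0.155236 + 0.078961 + 0.444889 = 0.679086.
  gamma(0) = 4 * (1 + 0.679086) = 4 * 1.679086 = 6.716344, which rounds to 6.7163.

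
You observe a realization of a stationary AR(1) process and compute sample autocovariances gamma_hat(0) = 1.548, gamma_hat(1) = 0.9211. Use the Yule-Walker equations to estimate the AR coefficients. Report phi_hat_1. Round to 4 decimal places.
\hat\phi_{1} = 0.5950

The Yule-Walker equations for an AR(p) process read, in matrix form,
  Gamma_p phi = r_p,   with   (Gamma_p)_{ij} = gamma(|i - j|),
                       (r_p)_i = gamma(i),   i,j = 1..p.
Substitute the sample gammas (Toeplitz matrix and right-hand side of size 1):
  Gamma_p = [[1.548]]
  r_p     = [0.9211]
With p = 1 this is the single equation gamma(0) phi_1 = gamma(1):
  phi_hat_1 = gamma(1) / gamma(0) = 0.9211 / 1.548 = 0.5950.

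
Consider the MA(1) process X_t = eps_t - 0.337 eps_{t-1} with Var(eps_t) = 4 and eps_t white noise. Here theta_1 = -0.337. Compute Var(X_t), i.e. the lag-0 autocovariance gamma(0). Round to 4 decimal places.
\gamma(0) = 4.4543

For an MA(q) process X_t = eps_t + sum_i theta_i eps_{t-i} with
Var(eps_t) = sigma^2, the variance is
  gamma(0) = sigma^2 * (1 + sum_i theta_i^2).
  sum_i theta_i^2 = (-0.337)^2 = 0.113569.
  gamma(0) = 4 * (1 + 0.113569) = 4 * 1.113569 = 4.454276, which rounds to 4.4543.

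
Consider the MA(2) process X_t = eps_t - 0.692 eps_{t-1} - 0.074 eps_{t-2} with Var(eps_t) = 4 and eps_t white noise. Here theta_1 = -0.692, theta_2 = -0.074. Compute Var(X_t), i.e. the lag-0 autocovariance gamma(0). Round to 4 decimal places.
\gamma(0) = 5.9374

For an MA(q) process X_t = eps_t + sum_i theta_i eps_{t-i} with
Var(eps_t) = sigma^2, the variance is
  gamma(0) = sigma^2 * (1 + sum_i theta_i^2).
  sum_i theta_i^2 = (-0.692)^2 + (-0.074)^2 = 0.478864 + 0.005476 = 0.48434.
  gamma(0) = 4 * (1 + 0.48434) = 4 * 1.48434 = 5.93736, which rounds to 5.9374.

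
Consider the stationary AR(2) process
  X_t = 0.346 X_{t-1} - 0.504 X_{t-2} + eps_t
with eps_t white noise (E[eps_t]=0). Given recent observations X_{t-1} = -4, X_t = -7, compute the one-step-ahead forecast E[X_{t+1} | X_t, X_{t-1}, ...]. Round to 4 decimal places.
E[X_{t+1} \mid \mathcal F_t] = -0.4060

For an AR(p) model X_t = c + sum_i phi_i X_{t-i} + eps_t, the
one-step-ahead conditional mean is
  E[X_{t+1} | X_t, ...] = c + sum_i phi_i X_{t+1-i}.
Substitute known values:
  E[X_{t+1} | ...] = (0.346) * (-7) + (-0.504) * (-4)
                   = -0.4060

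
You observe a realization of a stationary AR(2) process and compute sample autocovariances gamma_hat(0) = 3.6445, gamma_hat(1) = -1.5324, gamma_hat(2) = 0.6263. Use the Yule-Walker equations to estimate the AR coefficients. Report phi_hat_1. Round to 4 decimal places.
\hat\phi_{1} = -0.4230

The Yule-Walker equations for an AR(p) process read, in matrix form,
  Gamma_p phi = r_p,   with   (Gamma_p)_{ij} = gamma(|i - j|),
                       (r_p)_i = gamma(i),   i,j = 1..p.
Substitute the sample gammas (Toeplitz matrix and right-hand side of size 2):
  Gamma_p = [[3.6445, -1.5324], [-1.5324, 3.6445]]
  r_p     = [-1.5324, 0.6263]
Written out:
  3.6445 phi_1 - 1.5324 phi_2 = -1.5324
  -1.5324 phi_1 + 3.6445 phi_2 = 0.6263
Solve by Cramer's rule:
  det = gamma(0)^2 - gamma(1)^2 = (3.6445)^2 - (-1.5324)^2 = 13.28238025 - 2.34824976 = 10.93413049
  phi_hat_1 = [gamma(1) gamma(0) - gamma(1) gamma(2)] / det = [(-1.5324)(3.6445) - (-1.5324)(0.6263)] / 10.93413049 = -4.62508968 / 10.93413049 = -0.423
  phi_hat_2 = [gamma(0) gamma(2) - gamma(1)^2] / det = [(3.6445)(0.6263) - (-1.5324)^2] / 10.93413049 = -0.06569941 / 10.93413049 = -0.006
So phi_hat = [-0.4230, -0.0060].
Therefore phi_hat_1 = -0.4230.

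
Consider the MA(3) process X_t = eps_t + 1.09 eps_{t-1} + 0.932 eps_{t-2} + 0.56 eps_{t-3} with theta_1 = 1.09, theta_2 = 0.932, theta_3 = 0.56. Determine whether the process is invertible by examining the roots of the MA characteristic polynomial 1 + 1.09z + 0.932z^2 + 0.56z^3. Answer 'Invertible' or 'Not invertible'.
\text{Invertible}

The MA(q) characteristic polynomial is P(z) = 1 + 1.09z + 0.932z^2 + 0.56z^3.
Invertibility requires all roots to lie outside the unit circle, i.e. |z| > 1 for every root.
Degree 3: look for a simple real root z0 first, then factor out (1 - z/z0) and solve the remaining quadratic.
Testing z0 = -1.25: P(-1.25) = 1 + (1.09)(-1.25) + (0.932)(-1.25)^2 + (0.56)(-1.25)^3
  = 1 + (-1.3625) + (1.45625) + (-1.09375) = 0.  So z_0 = -1.25 is a root, |z_0| = 1.25.
Divide out the factor (1 + 0.8 z) = (1 - z/z0) (since 1/z0 = -0.8):
  P(z) = (1 + 0.8 z)(1 + (0.29) z + (0.7) z^2)
  [check: z-coef 0.29 - (-0.8) = 1.09; z^2-coef 0.7 - (-0.8)(0.29) = 0.932; z^3-coef -(-0.8)(0.7) = 0.56.]
Remaining roots from the quadratic factor 1 + (0.29) z + (0.7) z^2:
  Set 1 + (0.29) z + (0.7) z^2 = 0, i.e. a z^2 + b z + c = 0 with a = 0.7, b = 0.29, c = 1.
  Discriminant D = b^2 - 4ac = (0.29)^2 - 4*(0.7)*1 = 0.0841 - (2.8) = -2.7159.
  D < 0, so the roots are the complex-conjugate pair z = (-b +/- i sqrt(-D)) / (2a) = -0.2071 +/- 1.1771i.
  For a conjugate pair |z|^2 = z * conj(z) = (product of roots) = c/a = 1/(0.7) = 1.428571, so |z| = sqrt(1.428571) = 1.1952 for both roots.
Moduli of all roots: 1.2500, 1.1952, 1.1952.
All moduli strictly greater than 1? Yes.
Verdict: Invertible.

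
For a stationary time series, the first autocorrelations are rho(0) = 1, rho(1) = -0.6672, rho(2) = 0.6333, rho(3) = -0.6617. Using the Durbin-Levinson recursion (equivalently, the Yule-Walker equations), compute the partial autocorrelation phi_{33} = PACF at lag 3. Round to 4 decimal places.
\phi_{33} = -0.3181

The PACF at lag k is phi_{kk}, the last component of the solution
to the Yule-Walker system G_k phi = r_k where
  (G_k)_{ij} = rho(|i - j|), (r_k)_i = rho(i), i,j = 1..k.
Equivalently, Durbin-Levinson gives phi_{kk} iteratively:
  phi_{11} = rho(1)
  phi_{kk} = [rho(k) - sum_{j=1..k-1} phi_{k-1,j} rho(k-j)]
            / [1 - sum_{j=1..k-1} phi_{k-1,j} rho(j)],
  phi_{k,j} = phi_{k-1,j} - phi_{kk} phi_{k-1,k-j},  j = 1..k-1.
Step k = 1:
  phi_11 = rho(1) = -0.6672.
Step k = 2:
  phi_22 = [rho(2) - phi_11 rho(1)] / [1 - phi_11 rho(1)] = [0.6333 - (-0.6672)(-0.6672)] / [1 - (-0.6672)(-0.6672)]
         = 0.18814416 / 0.55484416 = 0.339094.
  Update: phi_21 = phi_11 - phi_22 phi_11 = -0.6672 - (0.339094)(-0.6672) = -0.440957.
Step k = 3:
  phi_33 = [rho(3) - phi_21 rho(2) - phi_22 rho(1)] / [1 - phi_21 rho(1) - phi_22 rho(2)]
    numerator   = -0.6617 - (-0.440957)(0.6333) - (0.339094)(-0.6672) = -0.15619882
    denominator = 1 - (-0.440957)(-0.6672) - (0.339094)(0.6333) = 0.49104566
  phi_33 = -0.15619882 / 0.49104566 = -0.3181.
Therefore phi_{33} = -0.3181.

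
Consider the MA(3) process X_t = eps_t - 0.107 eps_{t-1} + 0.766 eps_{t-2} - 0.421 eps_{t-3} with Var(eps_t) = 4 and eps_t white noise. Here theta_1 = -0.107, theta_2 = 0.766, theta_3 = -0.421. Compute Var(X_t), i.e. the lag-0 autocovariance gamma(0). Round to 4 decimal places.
\gamma(0) = 7.1018

For an MA(q) process X_t = eps_t + sum_i theta_i eps_{t-i} with
Var(eps_t) = sigma^2, the variance is
  gamma(0) = sigma^2 * (1 + sum_i theta_i^2).
  sum_i theta_i^2 = (-0.107)^2 + (0.766)^2 + (-0.421)^2 = 0.011449 + 0.586756 + 0.177241 = 0.775446.
  gamma(0) = 4 * (1 + 0.775446) = 4 * 1.775446 = 7.101784, which rounds to 7.1018.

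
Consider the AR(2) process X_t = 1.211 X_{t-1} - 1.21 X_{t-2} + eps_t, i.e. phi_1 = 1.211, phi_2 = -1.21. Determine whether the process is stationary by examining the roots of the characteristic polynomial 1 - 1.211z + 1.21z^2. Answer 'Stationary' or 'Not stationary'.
\text{Not stationary}

The AR(p) characteristic polynomial is P(z) = 1 - 1.211z + 1.21z^2.
Stationarity requires all roots to lie outside the unit circle, i.e. |z| > 1 for every root.
Set 1 + (-1.211) z + (1.21) z^2 = 0, i.e. a z^2 + b z + c = 0 with a = 1.21, b = -1.211, c = 1.
Discriminant D = b^2 - 4ac = (-1.211)^2 - 4*(1.21)*1 = 1.466521 - (4.84) = -3.373479.
D < 0, so the roots are the complex-conjugate pair z = (-b +/- i sqrt(-D)) / (2a) = 0.5004 +/- 0.759i.
For a conjugate pair |z|^2 = z * conj(z) = (product of roots) = c/a = 1/(1.21) = 0.826446, so |z| = sqrt(0.826446) = 0.9091 for both roots.
Moduli of all roots: 0.9091, 0.9091.
All moduli strictly greater than 1? No.
Verdict: Not stationary.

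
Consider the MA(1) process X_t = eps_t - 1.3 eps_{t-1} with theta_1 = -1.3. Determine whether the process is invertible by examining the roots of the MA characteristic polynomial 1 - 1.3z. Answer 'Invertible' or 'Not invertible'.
\text{Not invertible}

The MA(q) characteristic polynomial is P(z) = 1 - 1.3z.
Invertibility requires all roots to lie outside the unit circle, i.e. |z| > 1 for every root.
This is linear in z: 1 + (-1.3) z = 0  =>  z = -1/(-1.3) = 0.769231,  |z| = 0.769231.
Moduli of all roots: 0.7692.
All moduli strictly greater than 1? No.
Verdict: Not invertible.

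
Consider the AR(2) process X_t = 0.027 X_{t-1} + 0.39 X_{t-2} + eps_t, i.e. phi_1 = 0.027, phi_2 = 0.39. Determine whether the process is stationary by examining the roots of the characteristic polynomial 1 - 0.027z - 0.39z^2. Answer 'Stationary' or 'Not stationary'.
\text{Stationary}

The AR(p) characteristic polynomial is P(z) = 1 - 0.027z - 0.39z^2.
Stationarity requires all roots to lie outside the unit circle, i.e. |z| > 1 for every root.
Set 1 + (-0.027) z + (-0.39) z^2 = 0, i.e. a z^2 + b z + c = 0 with a = -0.39, b = -0.027, c = 1.
Discriminant D = b^2 - 4ac = (-0.027)^2 - 4*(-0.39)*1 = 0.000729 - (-1.56) = 1.560729.
D >= 0, so the roots are real: z = (-b +/- sqrt(D)) / (2a) = (0.027 +/- 1.249291) / (-0.78).
  z_1 = (0.027 + 1.249291) / (-0.78) = -1.6363,   |z_1| = 1.6363.
  z_2 = (0.027 - 1.249291) / (-0.78) = 1.567,   |z_2| = 1.567.
Moduli of all roots: 1.6363, 1.5670.
All moduli strictly greater than 1? Yes.
Verdict: Stationary.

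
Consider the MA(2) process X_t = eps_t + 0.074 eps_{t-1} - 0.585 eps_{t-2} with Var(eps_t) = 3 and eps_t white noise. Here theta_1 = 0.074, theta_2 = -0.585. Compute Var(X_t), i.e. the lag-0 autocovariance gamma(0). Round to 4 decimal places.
\gamma(0) = 4.0431

For an MA(q) process X_t = eps_t + sum_i theta_i eps_{t-i} with
Var(eps_t) = sigma^2, the variance is
  gamma(0) = sigma^2 * (1 + sum_i theta_i^2).
  sum_i theta_i^2 = (0.074)^2 + (-0.585)^2 = 0.005476 + 0.342225 = 0.347701.
  gamma(0) = 3 * (1 + 0.347701) = 3 * 1.347701 = 4.043103, which rounds to 4.0431.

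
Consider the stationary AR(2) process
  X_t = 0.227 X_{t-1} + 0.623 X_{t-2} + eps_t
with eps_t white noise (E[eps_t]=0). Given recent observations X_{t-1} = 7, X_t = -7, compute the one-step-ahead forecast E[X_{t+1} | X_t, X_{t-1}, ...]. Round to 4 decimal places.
E[X_{t+1} \mid \mathcal F_t] = 2.7720

For an AR(p) model X_t = c + sum_i phi_i X_{t-i} + eps_t, the
one-step-ahead conditional mean is
  E[X_{t+1} | X_t, ...] = c + sum_i phi_i X_{t+1-i}.
Substitute known values:
  E[X_{t+1} | ...] = (0.227) * (-7) + (0.623) * (7)
                   = 2.7720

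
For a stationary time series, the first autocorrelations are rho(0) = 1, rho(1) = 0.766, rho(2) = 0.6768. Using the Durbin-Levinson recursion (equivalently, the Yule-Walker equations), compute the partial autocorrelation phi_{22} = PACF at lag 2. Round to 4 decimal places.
\phi_{22} = 0.2179

The PACF at lag k is phi_{kk}, the last component of the solution
to the Yule-Walker system G_k phi = r_k where
  (G_k)_{ij} = rho(|i - j|), (r_k)_i = rho(i), i,j = 1..k.
Equivalently, Durbin-Levinson gives phi_{kk} iteratively:
  phi_{11} = rho(1)
  phi_{kk} = [rho(k) - sum_{j=1..k-1} phi_{k-1,j} rho(k-j)]
            / [1 - sum_{j=1..k-1} phi_{k-1,j} rho(j)],
  phi_{k,j} = phi_{k-1,j} - phi_{kk} phi_{k-1,k-j},  j = 1..k-1.
Step k = 1:
  phi_11 = rho(1) = 0.766.
Step k = 2:
  phi_22 = [rho(2) - phi_11 rho(1)] / [1 - phi_11 rho(1)] = [0.6768 - (0.766)(0.766)] / [1 - (0.766)(0.766)]
         = 0.090044 / 0.413244 = 0.2179.
Therefore phi_{22} = 0.2179.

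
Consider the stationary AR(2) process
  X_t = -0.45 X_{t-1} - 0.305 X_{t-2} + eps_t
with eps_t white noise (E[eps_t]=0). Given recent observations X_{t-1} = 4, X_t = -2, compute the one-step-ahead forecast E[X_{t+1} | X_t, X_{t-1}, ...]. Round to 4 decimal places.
E[X_{t+1} \mid \mathcal F_t] = -0.3200

For an AR(p) model X_t = c + sum_i phi_i X_{t-i} + eps_t, the
one-step-ahead conditional mean is
  E[X_{t+1} | X_t, ...] = c + sum_i phi_i X_{t+1-i}.
Substitute known values:
  E[X_{t+1} | ...] = (-0.45) * (-2) + (-0.305) * (4)
                   = -0.3200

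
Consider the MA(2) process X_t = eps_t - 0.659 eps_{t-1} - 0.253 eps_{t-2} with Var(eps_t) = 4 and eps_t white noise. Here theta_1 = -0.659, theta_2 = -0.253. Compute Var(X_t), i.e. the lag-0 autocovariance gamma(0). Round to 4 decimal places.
\gamma(0) = 5.9932

For an MA(q) process X_t = eps_t + sum_i theta_i eps_{t-i} with
Var(eps_t) = sigma^2, the variance is
  gamma(0) = sigma^2 * (1 + sum_i theta_i^2).
  sum_i theta_i^2 = (-0.659)^2 + (-0.253)^2 = 0.434281 + 0.064009 = 0.49829.
  gamma(0) = 4 * (1 + 0.49829) = 4 * 1.49829 = 5.99316, which rounds to 5.9932.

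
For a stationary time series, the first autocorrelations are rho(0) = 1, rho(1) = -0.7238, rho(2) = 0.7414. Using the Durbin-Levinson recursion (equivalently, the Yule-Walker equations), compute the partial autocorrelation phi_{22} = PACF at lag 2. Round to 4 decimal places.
\phi_{22} = 0.4569

The PACF at lag k is phi_{kk}, the last component of the solution
to the Yule-Walker system G_k phi = r_k where
  (G_k)_{ij} = rho(|i - j|), (r_k)_i = rho(i), i,j = 1..k.
Equivalently, Durbin-Levinson gives phi_{kk} iteratively:
  phi_{11} = rho(1)
  phi_{kk} = [rho(k) - sum_{j=1..k-1} phi_{k-1,j} rho(k-j)]
            / [1 - sum_{j=1..k-1} phi_{k-1,j} rho(j)],
  phi_{k,j} = phi_{k-1,j} - phi_{kk} phi_{k-1,k-j},  j = 1..k-1.
Step k = 1:
  phi_11 = rho(1) = -0.7238.
Step k = 2:
  phi_22 = [rho(2) - phi_11 rho(1)] / [1 - phi_11 rho(1)] = [0.7414 - (-0.7238)(-0.7238)] / [1 - (-0.7238)(-0.7238)]
         = 0.21751356 / 0.47611356 = 0.4569.
Therefore phi_{22} = 0.4569.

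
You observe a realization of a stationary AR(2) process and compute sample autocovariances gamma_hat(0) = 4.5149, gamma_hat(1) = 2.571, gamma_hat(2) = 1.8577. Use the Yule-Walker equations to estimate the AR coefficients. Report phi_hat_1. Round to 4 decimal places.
\hat\phi_{1} = 0.4960

The Yule-Walker equations for an AR(p) process read, in matrix form,
  Gamma_p phi = r_p,   with   (Gamma_p)_{ij} = gamma(|i - j|),
                       (r_p)_i = gamma(i),   i,j = 1..p.
Substitute the sample gammas (Toeplitz matrix and right-hand side of size 2):
  Gamma_p = [[4.5149, 2.571], [2.571, 4.5149]]
  r_p     = [2.571, 1.8577]
Written out:
  4.5149 phi_1 + 2.571 phi_2 = 2.571
  2.571 phi_1 + 4.5149 phi_2 = 1.8577
Solve by Cramer's rule:
  det = gamma(0)^2 - gamma(1)^2 = (4.5149)^2 - (2.571)^2 = 20.38432201 - 6.610041 = 13.77428101
  phi_hat_1 = [gamma(1) gamma(0) - gamma(1) gamma(2)] / det = [(2.571)(4.5149) - (2.571)(1.8577)] / 13.77428101 = 6.8316612 / 13.77428101 = 0.496
  phi_hat_2 = [gamma(0) gamma(2) - gamma(1)^2] / det = [(4.5149)(1.8577) - (2.571)^2] / 13.77428101 = 1.77728873 / 13.77428101 = 0.129
So phi_hat = [0.4960, 0.1290].
Therefore phi_hat_1 = 0.4960.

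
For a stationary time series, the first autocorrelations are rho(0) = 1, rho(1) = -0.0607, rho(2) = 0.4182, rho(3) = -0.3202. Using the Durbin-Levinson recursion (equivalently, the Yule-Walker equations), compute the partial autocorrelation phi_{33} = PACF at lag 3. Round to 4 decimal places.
\phi_{33} = -0.3400

The PACF at lag k is phi_{kk}, the last component of the solution
to the Yule-Walker system G_k phi = r_k where
  (G_k)_{ij} = rho(|i - j|), (r_k)_i = rho(i), i,j = 1..k.
Equivalently, Durbin-Levinson gives phi_{kk} iteratively:
  phi_{11} = rho(1)
  phi_{kk} = [rho(k) - sum_{j=1..k-1} phi_{k-1,j} rho(k-j)]
            / [1 - sum_{j=1..k-1} phi_{k-1,j} rho(j)],
  phi_{k,j} = phi_{k-1,j} - phi_{kk} phi_{k-1,k-j},  j = 1..k-1.
Step k = 1:
  phi_11 = rho(1) = -0.0607.
Step k = 2:
  phi_22 = [rho(2) - phi_11 rho(1)] / [1 - phi_11 rho(1)] = [0.4182 - (-0.0607)(-0.0607)] / [1 - (-0.0607)(-0.0607)]
         = 0.41451551 / 0.99631551 = 0.416048.
  Update: phi_21 = phi_11 - phi_22 phi_11 = -0.0607 - (0.416048)(-0.0607) = -0.035446.
Step k = 3:
  phi_33 = [rho(3) - phi_21 rho(2) - phi_22 rho(1)] / [1 - phi_21 rho(1) - phi_22 rho(2)]
    numerator   = -0.3202 - (-0.035446)(0.4182) - (0.416048)(-0.0607) = -0.2801224
    denominator = 1 - (-0.035446)(-0.0607) - (0.416048)(0.4182) = 0.82385698
  phi_33 = -0.2801224 / 0.82385698 = -0.34.
Therefore phi_{33} = -0.3400.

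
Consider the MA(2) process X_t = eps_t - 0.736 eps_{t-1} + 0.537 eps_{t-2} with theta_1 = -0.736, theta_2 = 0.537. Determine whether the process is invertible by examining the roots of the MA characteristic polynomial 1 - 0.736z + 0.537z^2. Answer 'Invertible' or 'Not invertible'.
\text{Invertible}

The MA(q) characteristic polynomial is P(z) = 1 - 0.736z + 0.537z^2.
Invertibility requires all roots to lie outside the unit circle, i.e. |z| > 1 for every root.
Set 1 + (-0.736) z + (0.537) z^2 = 0, i.e. a z^2 + b z + c = 0 with a = 0.537, b = -0.736, c = 1.
Discriminant D = b^2 - 4ac = (-0.736)^2 - 4*(0.537)*1 = 0.541696 - (2.148) = -1.606304.
D < 0, so the roots are the complex-conjugate pair z = (-b +/- i sqrt(-D)) / (2a) = 0.6853 +/- 1.1801i.
For a conjugate pair |z|^2 = z * conj(z) = (product of roots) = c/a = 1/(0.537) = 1.862197, so |z| = sqrt(1.862197) = 1.3646 for both roots.
Moduli of all roots: 1.3646, 1.3646.
All moduli strictly greater than 1? Yes.
Verdict: Invertible.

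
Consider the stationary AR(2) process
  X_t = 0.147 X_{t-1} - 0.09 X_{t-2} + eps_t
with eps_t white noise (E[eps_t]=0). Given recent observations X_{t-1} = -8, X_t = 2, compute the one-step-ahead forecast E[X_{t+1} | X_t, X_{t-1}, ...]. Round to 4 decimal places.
E[X_{t+1} \mid \mathcal F_t] = 1.0140

For an AR(p) model X_t = c + sum_i phi_i X_{t-i} + eps_t, the
one-step-ahead conditional mean is
  E[X_{t+1} | X_t, ...] = c + sum_i phi_i X_{t+1-i}.
Substitute known values:
  E[X_{t+1} | ...] = (0.147) * (2) + (-0.09) * (-8)
                   = 1.0140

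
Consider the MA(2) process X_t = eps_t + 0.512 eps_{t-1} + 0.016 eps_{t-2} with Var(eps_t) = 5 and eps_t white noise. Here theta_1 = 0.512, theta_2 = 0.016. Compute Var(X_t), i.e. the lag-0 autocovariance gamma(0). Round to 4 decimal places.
\gamma(0) = 6.3120

For an MA(q) process X_t = eps_t + sum_i theta_i eps_{t-i} with
Var(eps_t) = sigma^2, the variance is
  gamma(0) = sigma^2 * (1 + sum_i theta_i^2).
  sum_i theta_i^2 = (0.512)^2 + (0.016)^2 = 0.262144 + 0.000256 = 0.2624.
  gamma(0) = 5 * (1 + 0.2624) = 5 * 1.2624 = 6.312, which rounds to 6.3120.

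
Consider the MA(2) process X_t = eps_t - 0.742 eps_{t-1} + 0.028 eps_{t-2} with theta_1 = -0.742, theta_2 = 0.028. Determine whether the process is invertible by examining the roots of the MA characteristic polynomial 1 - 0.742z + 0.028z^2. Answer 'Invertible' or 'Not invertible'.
\text{Invertible}

The MA(q) characteristic polynomial is P(z) = 1 - 0.742z + 0.028z^2.
Invertibility requires all roots to lie outside the unit circle, i.e. |z| > 1 for every root.
Set 1 + (-0.742) z + (0.028) z^2 = 0, i.e. a z^2 + b z + c = 0 with a = 0.028, b = -0.742, c = 1.
Discriminant D = b^2 - 4ac = (-0.742)^2 - 4*(0.028)*1 = 0.550564 - (0.112) = 0.438564.
D >= 0, so the roots are real: z = (-b +/- sqrt(D)) / (2a) = (0.742 +/- 0.662242) / (0.056).
  z_1 = (0.742 + 0.662242) / (0.056) = 25.0757,   |z_1| = 25.0757.
  z_2 = (0.742 - 0.662242) / (0.056) = 1.4243,   |z_2| = 1.4243.
Moduli of all roots: 25.0757, 1.4243.
All moduli strictly greater than 1? Yes.
Verdict: Invertible.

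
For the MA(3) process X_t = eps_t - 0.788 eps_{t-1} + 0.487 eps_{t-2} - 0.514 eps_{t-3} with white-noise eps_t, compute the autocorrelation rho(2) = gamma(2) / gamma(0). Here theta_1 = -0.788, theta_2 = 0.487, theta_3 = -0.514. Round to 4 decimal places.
\rho(2) = 0.4203

For an MA(q) process with theta_0 = 1, the autocovariance is
  gamma(k) = sigma^2 * sum_{i=0..q-k} theta_i * theta_{i+k},
and rho(k) = gamma(k) / gamma(0). Sigma^2 cancels.
  numerator   = (1)*(0.487) + (-0.788)*(-0.514) = 0.892032.
  denominator = (1)^2 + (-0.788)^2 + (0.487)^2 + (-0.514)^2 = 2.122309.
  rho(2) = 0.892032 / 2.122309 = 0.4203.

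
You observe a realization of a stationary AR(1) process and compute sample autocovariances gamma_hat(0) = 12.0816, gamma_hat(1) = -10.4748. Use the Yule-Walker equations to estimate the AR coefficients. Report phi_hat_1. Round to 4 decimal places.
\hat\phi_{1} = -0.8670

The Yule-Walker equations for an AR(p) process read, in matrix form,
  Gamma_p phi = r_p,   with   (Gamma_p)_{ij} = gamma(|i - j|),
                       (r_p)_i = gamma(i),   i,j = 1..p.
Substitute the sample gammas (Toeplitz matrix and right-hand side of size 1):
  Gamma_p = [[12.0816]]
  r_p     = [-10.4748]
With p = 1 this is the single equation gamma(0) phi_1 = gamma(1):
  phi_hat_1 = gamma(1) / gamma(0) = -10.4748 / 12.0816 = -0.8670.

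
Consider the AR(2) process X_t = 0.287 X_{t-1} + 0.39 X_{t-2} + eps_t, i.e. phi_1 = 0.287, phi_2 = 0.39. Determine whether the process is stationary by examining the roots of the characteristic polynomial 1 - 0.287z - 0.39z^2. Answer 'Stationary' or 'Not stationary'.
\text{Stationary}

The AR(p) characteristic polynomial is P(z) = 1 - 0.287z - 0.39z^2.
Stationarity requires all roots to lie outside the unit circle, i.e. |z| > 1 for every root.
Set 1 + (-0.287) z + (-0.39) z^2 = 0, i.e. a z^2 + b z + c = 0 with a = -0.39, b = -0.287, c = 1.
Discriminant D = b^2 - 4ac = (-0.287)^2 - 4*(-0.39)*1 = 0.082369 - (-1.56) = 1.642369.
D >= 0, so the roots are real: z = (-b +/- sqrt(D)) / (2a) = (0.287 +/- 1.281549) / (-0.78).
  z_1 = (0.287 + 1.281549) / (-0.78) = -2.011,   |z_1| = 2.011.
  z_2 = (0.287 - 1.281549) / (-0.78) = 1.2751,   |z_2| = 1.2751.
Moduli of all roots: 2.0110, 1.2751.
All moduli strictly greater than 1? Yes.
Verdict: Stationary.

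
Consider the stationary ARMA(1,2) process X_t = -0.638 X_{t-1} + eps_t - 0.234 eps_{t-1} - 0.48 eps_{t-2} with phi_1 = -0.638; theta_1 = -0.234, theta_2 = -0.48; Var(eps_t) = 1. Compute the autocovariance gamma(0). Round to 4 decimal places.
\gamma(0) = 1.7702

Multiply the model equation by X_{t-k} and take expectations. With theta_0 = psi_0 = 1 and psi_j the MA(infinity) weights, this gives
  gamma(k) - sum_i phi_i gamma(k-i) = c_k,
  c_k = sigma^2 * sum_{j=k..q} theta_j psi_{j-k}   (c_k = 0 for k > q),
using gamma(-m) = gamma(m).
psi-weights needed (psi_j = theta_j + sum_i phi_i psi_{j-i}):
  psi_1 = theta_1 + phi_1 = -0.234 + (-0.638) = -0.872
  psi_2 = theta_2 + phi_1 psi_1 = -0.48 + (-0.638)(-0.872) = 0.076336
Right-hand sides:
  c_0 = sigma^2 (1 + theta_1 psi_1 + theta_2 psi_2) = 1 * (1 + (-0.234)(-0.872) + (-0.48)(0.076336)) = 1 * 1.167407 = 1.167407
  c_1 = sigma^2 (theta_1 + theta_2 psi_1) = 1 * (-0.234 + (-0.48)(-0.872)) = 0.18456
  c_2 = sigma^2 theta_2 = 1 * (-0.48) = -0.48
Equations for k = 0 and k = 1 (AR order 1):
  gamma(0) = phi_1 gamma(1) + c_0
  gamma(1) = phi_1 gamma(0) + c_1
Substituting the second into the first: gamma(0) (1 - phi_1^2) = c_0 + phi_1 c_1, so
  gamma(0) = (c_0 + phi_1 c_1) / (1 - phi_1^2) = (1.167407 + (-0.638)(0.18456)) / (1 - (-0.638)^2) = 1.049657 / 0.592956 = 1.770211.
Therefore gamma(0) = 1.7702 (to 4 decimal places).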